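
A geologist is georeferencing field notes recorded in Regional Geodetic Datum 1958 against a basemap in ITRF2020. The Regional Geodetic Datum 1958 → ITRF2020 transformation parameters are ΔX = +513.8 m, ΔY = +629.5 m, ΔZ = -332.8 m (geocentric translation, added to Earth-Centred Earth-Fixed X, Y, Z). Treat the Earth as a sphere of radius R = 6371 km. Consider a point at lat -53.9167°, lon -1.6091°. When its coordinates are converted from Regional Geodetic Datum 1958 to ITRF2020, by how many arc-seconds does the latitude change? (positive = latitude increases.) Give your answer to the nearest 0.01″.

Δφ = 6.63″

sin φ = -0.808162, cos φ = 0.588961, sin λ = -0.028080, cos λ = 0.999606.
North component: ΔN = −sin φ cos λ·ΔX − sin φ sin λ·ΔY + cos φ·ΔZ = −(-0.808162)(0.999606)(513.8) − (-0.808162)(-0.028080)(629.5) + (0.588961)(-332.8) = 204.78 m.
1° of latitude spans πR/180 = 111195 m, so Δφ = 204.78 / 111195 × 3600 = 6.630″.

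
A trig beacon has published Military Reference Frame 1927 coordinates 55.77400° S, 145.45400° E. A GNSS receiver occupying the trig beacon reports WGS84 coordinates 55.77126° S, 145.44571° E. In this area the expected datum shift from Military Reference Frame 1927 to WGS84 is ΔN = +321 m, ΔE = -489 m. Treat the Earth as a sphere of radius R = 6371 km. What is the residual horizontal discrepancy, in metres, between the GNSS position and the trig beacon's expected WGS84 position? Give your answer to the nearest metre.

34 m

Observed coordinate differences: Δφ = +0.00274°, Δλ = -0.00829°.
Converting to metres (1° lat = 111195 m, cos φ = 0.562459): observed ΔN = 304.7 m, observed ΔE = -518.5 m.
Subtracting the expected shift leaves a residual of 304.7 − (321) = -16.3 m north and -518.5 − (-489) = -29.5 m east.
Residual distance = √((-16.3)² + (-29.5)²) = 33.7 m.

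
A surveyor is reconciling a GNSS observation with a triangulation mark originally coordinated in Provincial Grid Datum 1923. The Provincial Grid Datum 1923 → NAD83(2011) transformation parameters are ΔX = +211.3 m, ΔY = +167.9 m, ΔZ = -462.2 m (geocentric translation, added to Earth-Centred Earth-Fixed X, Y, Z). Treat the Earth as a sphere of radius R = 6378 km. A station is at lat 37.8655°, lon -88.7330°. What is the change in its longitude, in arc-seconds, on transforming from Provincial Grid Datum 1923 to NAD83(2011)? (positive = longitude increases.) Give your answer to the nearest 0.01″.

Δλ = 8.81″

sin φ = 0.613810, cos φ = 0.789454, sin λ = -0.999756, cos λ = 0.022112.
East component: ΔE = −sin λ·ΔX + cos λ·ΔY = −(-0.999756)(211.3) + (0.022112)(167.9) = 214.96 m.
1° of latitude spans πR/180 = 111317 m; at latitude φ, 1° of longitude spans that × cos φ = 87879.7 m, so Δλ = 214.96 / 87879.7 × 3600 = 8.806″.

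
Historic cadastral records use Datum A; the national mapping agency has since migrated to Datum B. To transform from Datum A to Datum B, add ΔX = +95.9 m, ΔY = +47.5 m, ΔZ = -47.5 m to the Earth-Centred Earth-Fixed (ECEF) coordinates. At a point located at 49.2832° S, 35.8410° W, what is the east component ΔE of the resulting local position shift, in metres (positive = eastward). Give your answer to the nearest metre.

ΔE = 95 m

At φ = -49.2832°, λ = -35.8410°: sin φ = -0.757943, cos φ = 0.652321, sin λ = -0.585538, cos λ = 0.810645.
ΔE = −sin λ·ΔX + cos λ·ΔY = −(-0.585538)·(95.9) + (0.810645)·(47.5) = 94.66 m.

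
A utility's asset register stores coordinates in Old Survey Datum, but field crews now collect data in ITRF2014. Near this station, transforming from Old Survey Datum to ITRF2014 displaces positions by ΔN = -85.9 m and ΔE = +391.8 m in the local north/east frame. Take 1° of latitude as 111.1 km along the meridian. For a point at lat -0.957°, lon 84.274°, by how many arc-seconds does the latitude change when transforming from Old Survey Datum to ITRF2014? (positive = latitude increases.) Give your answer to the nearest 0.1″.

1° of latitude = 111.1 km, so Δφ = -85.9 / 111100 = -0.0007732° = -2.783″.

Δφ = -2.8″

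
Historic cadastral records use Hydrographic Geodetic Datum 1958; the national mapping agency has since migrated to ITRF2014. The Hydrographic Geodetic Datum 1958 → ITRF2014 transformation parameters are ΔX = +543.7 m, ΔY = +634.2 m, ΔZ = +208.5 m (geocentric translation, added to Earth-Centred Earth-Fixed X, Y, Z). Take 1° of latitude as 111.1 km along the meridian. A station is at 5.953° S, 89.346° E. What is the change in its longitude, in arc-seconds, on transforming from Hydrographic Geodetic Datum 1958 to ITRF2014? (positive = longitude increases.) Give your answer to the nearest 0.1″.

sin φ = -0.103713, cos φ = 0.994607, sin λ = 0.999935, cos λ = 0.011414.
East component: ΔE = −sin λ·ΔX + cos λ·ΔY = −(0.999935)(543.7) + (0.011414)(634.2) = -536.43 m.
1° of latitude spans 111100 m; at latitude φ, 1° of longitude spans that × cos φ = 110500.9 m, so Δλ = -536.43 / 110500.9 × 3600 = -17.476″.

Δλ = -17.5″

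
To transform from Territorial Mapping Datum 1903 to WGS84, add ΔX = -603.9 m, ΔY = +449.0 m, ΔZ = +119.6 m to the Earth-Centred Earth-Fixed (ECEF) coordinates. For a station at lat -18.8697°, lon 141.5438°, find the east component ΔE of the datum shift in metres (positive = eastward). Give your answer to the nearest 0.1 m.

The local east axis at (φ, λ) is (−sin λ, cos λ, 0), so ΔE = −sin(141.5438°)·(-603.9) + cos(141.5438°)·449.0 = 23.97 m.

ΔE = 24.0 m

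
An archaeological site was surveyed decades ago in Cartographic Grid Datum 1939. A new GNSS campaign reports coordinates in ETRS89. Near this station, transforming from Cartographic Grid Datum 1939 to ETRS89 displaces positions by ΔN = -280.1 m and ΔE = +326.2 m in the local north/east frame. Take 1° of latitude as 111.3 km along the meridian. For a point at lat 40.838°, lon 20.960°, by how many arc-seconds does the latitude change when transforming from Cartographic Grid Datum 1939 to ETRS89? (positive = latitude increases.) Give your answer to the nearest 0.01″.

1° of latitude = 111.3 km, so Δφ = -280.1 / 111300 = -0.0025166° = -9.060″.

Δφ = -9.06″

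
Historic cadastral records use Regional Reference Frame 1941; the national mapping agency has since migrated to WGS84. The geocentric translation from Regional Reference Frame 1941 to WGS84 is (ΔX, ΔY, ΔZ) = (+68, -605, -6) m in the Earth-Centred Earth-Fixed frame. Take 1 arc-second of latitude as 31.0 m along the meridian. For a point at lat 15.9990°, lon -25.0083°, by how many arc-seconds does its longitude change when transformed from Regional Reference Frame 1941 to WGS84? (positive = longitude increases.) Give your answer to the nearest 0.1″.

sin φ = 0.275621, cos φ = 0.961267, sin λ = -0.422750, cos λ = 0.906247.
East component: ΔE = −sin λ·ΔX + cos λ·ΔY = −(-0.422750)(68) + (0.906247)(-605) = -519.53 m.
1° of latitude spans 3600 × 31.00 = 111600 m; at latitude φ, 1° of longitude spans that × cos φ = 107277.3 m, so Δλ = -519.53 / 107277.3 × 3600 = -17.434″.

Δλ = -17.4″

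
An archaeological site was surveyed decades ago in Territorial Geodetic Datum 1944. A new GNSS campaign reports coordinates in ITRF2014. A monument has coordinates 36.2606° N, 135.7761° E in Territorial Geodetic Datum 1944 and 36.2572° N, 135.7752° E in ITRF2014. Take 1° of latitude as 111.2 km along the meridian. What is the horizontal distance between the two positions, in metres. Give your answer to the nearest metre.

387 m

Δφ = 36.2572° − 36.2606° = -0.0034°; Δλ = 135.7752° − 135.7761° = -0.0009°.
ΔN = Δφ × 111200 = -378.1 m; ΔE = Δλ × 111200 × cos(36.2606°) = -0.0009 × 111200 × 0.806335 = -80.7 m.
Distance = √(ΔE² + ΔN²) = √((-80.7)² + (-378.1)²) = 386.6 m.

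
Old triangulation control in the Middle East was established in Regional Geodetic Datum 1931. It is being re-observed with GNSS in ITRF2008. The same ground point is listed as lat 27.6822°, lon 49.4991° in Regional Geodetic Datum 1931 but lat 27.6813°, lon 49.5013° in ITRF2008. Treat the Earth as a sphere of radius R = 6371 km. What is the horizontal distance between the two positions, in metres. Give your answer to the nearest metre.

239 m

Δφ = 27.6813° − 27.6822° = -0.0009°; Δλ = 49.5013° − 49.4991° = +0.0022°.
1° along a meridian = πR/180 = 111195 m.
ΔN = Δφ × 111195 = -100.1 m; ΔE = Δλ × 111195 × cos(27.6822°) = +0.0022 × 111195 × 0.885538 = 216.6 m.
Distance = √(ΔE² + ΔN²) = √(216.6² + (-100.1)²) = 238.6 m.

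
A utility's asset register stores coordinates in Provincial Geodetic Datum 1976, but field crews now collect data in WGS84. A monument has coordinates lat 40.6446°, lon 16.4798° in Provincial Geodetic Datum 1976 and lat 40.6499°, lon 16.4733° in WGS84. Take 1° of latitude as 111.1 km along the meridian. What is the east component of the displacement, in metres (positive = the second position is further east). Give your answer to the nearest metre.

Δφ = 40.6499° − 40.6446° = +0.0053°; Δλ = 16.4733° − 16.4798° = -0.0065°.
ΔN = Δφ × 111100 = 588.8 m; ΔE = Δλ × 111100 × cos(40.6446°) = -0.0065 × 111100 × 0.758765 = -547.9 m.

ΔE = -548 m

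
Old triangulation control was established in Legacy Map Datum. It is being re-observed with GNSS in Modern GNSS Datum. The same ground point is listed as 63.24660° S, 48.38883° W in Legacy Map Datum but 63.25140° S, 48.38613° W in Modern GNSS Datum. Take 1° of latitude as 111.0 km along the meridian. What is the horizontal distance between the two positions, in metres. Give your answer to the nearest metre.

Δφ = -63.25140° − -63.24660° = -0.00480°; Δλ = -48.38613° − -48.38883° = +0.00270°.
ΔN = Δφ × 111000 = -532.8 m; ΔE = Δλ × 111000 × cos(-63.24660°) = +0.00270 × 111000 × 0.450151 = 134.9 m.
Distance = √(ΔE² + ΔN²) = √(134.9² + (-532.8)²) = 549.6 m.

550 m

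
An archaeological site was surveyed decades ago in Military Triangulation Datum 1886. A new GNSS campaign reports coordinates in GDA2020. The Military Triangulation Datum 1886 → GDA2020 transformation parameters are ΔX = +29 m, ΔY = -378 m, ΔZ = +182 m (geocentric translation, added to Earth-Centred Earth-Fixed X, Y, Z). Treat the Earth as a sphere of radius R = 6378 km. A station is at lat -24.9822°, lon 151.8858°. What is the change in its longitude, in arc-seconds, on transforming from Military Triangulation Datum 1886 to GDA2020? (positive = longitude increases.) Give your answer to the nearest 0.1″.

sin φ = -0.422337, cos φ = 0.906439, sin λ = 0.471230, cos λ = -0.882010.
East component: ΔE = −sin λ·ΔX + cos λ·ΔY = −(0.471230)(29) + (-0.882010)(-378) = 319.73 m.
1° of latitude spans πR/180 = 111317 m; at latitude φ, 1° of longitude spans that × cos φ = 100902.2 m, so Δλ = 319.73 / 100902.2 × 3600 = 11.408″.

Δλ = 11.4″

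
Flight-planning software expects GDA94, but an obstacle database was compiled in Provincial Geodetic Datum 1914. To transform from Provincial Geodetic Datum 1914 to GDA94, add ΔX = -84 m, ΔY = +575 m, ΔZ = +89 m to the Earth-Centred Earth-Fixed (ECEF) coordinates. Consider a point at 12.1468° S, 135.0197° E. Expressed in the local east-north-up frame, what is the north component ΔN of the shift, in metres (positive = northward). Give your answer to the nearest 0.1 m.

ΔN = 185.0 m

At φ = -12.1468°, λ = 135.0197°: sin φ = -0.210417, cos φ = 0.977612, sin λ = 0.706864, cos λ = -0.707350.
ΔN = −sin φ cos λ·ΔX − sin φ sin λ·ΔY + cos φ·ΔZ = −(-0.210417)(-0.707350)(-84) − (-0.210417)(0.706864)(575) + (0.977612)(89) = 185.03 m.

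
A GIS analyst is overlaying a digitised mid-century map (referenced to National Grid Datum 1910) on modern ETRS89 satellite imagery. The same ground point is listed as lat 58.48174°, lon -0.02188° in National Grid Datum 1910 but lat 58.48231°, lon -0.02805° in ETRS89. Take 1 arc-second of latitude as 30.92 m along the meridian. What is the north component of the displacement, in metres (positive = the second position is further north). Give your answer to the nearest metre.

ΔN = 63 m

Δφ = 58.48231° − 58.48174° = +0.00057°; Δλ = -0.02805° − -0.02188° = -0.00617°.
1° of latitude = 3600 × 30.92 = 111312 m.
ΔN = Δφ × 111312 = 63.4 m; ΔE = Δλ × 111312 × cos(58.48174°) = -0.00617 × 111312 × 0.522770 = -359.0 m.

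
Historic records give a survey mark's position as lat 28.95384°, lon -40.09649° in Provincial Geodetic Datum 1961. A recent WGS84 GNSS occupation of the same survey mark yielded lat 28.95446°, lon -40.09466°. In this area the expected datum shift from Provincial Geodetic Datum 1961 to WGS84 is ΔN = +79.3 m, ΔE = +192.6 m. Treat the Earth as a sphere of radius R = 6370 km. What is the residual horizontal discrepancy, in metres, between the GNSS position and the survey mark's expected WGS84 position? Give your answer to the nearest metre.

Observed coordinate differences: Δφ = +0.00062°, Δλ = +0.00183°.
Converting to metres (1° lat = 111177 m, cos φ = 0.875010): observed ΔN = 68.9 m, observed ΔE = 178.0 m.
Subtracting the expected shift leaves a residual of 68.9 − (79.3) = -10.4 m north and 178.0 − (192.6) = -14.6 m east.
Residual distance = √((-10.4)² + (-14.6)²) = 17.9 m.

18 m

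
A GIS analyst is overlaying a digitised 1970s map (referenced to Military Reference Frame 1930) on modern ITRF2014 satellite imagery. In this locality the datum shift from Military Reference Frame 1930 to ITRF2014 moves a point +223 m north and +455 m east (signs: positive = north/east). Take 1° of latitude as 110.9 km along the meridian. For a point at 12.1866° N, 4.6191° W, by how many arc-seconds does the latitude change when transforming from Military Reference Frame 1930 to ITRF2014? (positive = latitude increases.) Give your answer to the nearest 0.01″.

1° of latitude = 110.9 km, so Δφ = 223.0 / 110900 = 0.0020108° = 7.239″.

Δφ = 7.24″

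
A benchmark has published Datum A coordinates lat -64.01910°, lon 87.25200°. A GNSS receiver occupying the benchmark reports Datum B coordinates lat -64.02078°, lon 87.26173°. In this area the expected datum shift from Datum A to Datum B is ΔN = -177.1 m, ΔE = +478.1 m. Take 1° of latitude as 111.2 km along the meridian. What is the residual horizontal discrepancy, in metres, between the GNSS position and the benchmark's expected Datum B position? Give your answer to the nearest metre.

11 m

Observed coordinate differences: Δφ = -0.00168°, Δλ = +0.00973°.
Converting to metres (1° lat = 111200 m, cos φ = 0.438072): observed ΔN = -186.8 m, observed ΔE = 474.0 m.
Subtracting the expected shift leaves a residual of -186.8 − (-177.1) = -9.7 m north and 474.0 − (478.1) = -4.1 m east.
Residual distance = √((-9.7)² + (-4.1)²) = 10.6 m.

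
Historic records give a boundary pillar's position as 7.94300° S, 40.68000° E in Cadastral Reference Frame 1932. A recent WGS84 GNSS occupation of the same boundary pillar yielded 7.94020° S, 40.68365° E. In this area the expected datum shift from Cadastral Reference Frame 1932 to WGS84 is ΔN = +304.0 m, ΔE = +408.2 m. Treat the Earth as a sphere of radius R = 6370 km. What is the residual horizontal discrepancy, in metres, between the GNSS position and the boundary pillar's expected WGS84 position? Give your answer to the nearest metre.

Observed coordinate differences: Δφ = +0.00280°, Δλ = +0.00365°.
Converting to metres (1° lat = 111177 m, cos φ = 0.990406): observed ΔN = 311.3 m, observed ΔE = 401.9 m.
Subtracting the expected shift leaves a residual of 311.3 − (304.0) = 7.3 m north and 401.9 − (408.2) = -6.3 m east.
Residual distance = √(7.3² + (-6.3)²) = 9.6 m.

10 m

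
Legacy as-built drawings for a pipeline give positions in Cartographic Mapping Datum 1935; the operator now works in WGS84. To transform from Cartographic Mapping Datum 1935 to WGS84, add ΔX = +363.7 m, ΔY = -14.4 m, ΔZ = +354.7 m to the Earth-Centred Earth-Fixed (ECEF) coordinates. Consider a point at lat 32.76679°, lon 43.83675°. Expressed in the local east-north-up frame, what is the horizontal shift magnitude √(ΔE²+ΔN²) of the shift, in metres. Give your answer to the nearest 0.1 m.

The local east axis at (φ, λ) is (−sin λ, cos λ, 0), so ΔE = −sin(43.83675°)·363.7 + cos(43.83675°)·(-14.4) = -262.29 m.
The local north axis is (−sin φ cos λ, −sin φ sin λ, cos φ), giving ΔN = -141.985 + 5.398 + 298.260 = 161.67 m.
Horizontal magnitude = √(ΔE² + ΔN²) = √((-262.29)² + 161.67²) = 308.11 m.

308.1 m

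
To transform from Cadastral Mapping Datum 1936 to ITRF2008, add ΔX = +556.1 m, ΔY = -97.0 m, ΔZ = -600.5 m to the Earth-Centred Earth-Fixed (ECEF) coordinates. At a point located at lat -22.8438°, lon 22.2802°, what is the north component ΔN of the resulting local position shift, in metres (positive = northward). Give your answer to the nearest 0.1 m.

ΔN = -367.9 m

The local north axis is (−sin φ cos λ, −sin φ sin λ, cos φ), giving ΔN = 199.771 − 14.277 − 553.401 = -367.91 m.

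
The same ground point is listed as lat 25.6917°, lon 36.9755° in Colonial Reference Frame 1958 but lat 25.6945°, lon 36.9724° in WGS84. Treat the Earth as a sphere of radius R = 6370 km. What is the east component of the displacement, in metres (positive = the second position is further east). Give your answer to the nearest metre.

Δφ = 25.6945° − 25.6917° = +0.0028°; Δλ = 36.9724° − 36.9755° = -0.0031°.
1° along a meridian = πR/180 = 111177 m.
ΔN = Δφ × 111177 = 311.3 m; ΔE = Δλ × 111177 × cos(25.6917°) = -0.0031 × 111177 × 0.901140 = -310.6 m.

ΔE = -311 m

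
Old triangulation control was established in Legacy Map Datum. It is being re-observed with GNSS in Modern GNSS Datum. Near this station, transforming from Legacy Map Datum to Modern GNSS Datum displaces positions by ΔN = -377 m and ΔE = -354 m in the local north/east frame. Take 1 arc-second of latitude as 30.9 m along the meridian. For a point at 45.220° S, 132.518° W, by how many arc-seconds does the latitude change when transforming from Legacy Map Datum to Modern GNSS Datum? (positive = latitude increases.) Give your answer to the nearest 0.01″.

Δφ = -12.20″

1″ of latitude = 30.90 m, so Δφ = -377.0 / 30.90 = -12.201″.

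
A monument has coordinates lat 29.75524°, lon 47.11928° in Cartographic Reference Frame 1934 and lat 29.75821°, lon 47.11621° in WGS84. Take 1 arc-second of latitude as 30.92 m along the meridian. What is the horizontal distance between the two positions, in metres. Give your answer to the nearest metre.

Δφ = 29.75821° − 29.75524° = +0.00297°; Δλ = 47.11621° − 47.11928° = -0.00307°.
1° of latitude = 3600 × 30.92 = 111312 m.
ΔN = Δφ × 111312 = 330.6 m; ΔE = Δλ × 111312 × cos(29.75524°) = -0.00307 × 111312 × 0.868153 = -296.7 m.
Distance = √(ΔE² + ΔN²) = √((-296.7)² + 330.6²) = 444.2 m.

444 m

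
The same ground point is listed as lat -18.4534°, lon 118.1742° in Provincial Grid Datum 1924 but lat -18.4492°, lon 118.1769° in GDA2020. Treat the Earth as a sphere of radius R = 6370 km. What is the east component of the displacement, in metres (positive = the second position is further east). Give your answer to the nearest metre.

ΔE = 285 m

Δφ = -18.4492° − -18.4534° = +0.0042°; Δλ = 118.1769° − 118.1742° = +0.0027°.
1° along a meridian = πR/180 = 111177 m.
ΔN = Δφ × 111177 = 466.9 m; ΔE = Δλ × 111177 × cos(-18.4534°) = +0.0027 × 111177 × 0.948581 = 284.7 m.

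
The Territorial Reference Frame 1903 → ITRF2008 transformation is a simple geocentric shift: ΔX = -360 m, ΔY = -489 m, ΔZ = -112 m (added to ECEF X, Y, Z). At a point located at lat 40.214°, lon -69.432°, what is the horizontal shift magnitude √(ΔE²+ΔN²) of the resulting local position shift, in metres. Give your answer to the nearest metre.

590 m

At φ = 40.214°, λ = -69.432°: sin φ = 0.645644, cos φ = 0.763638, sin λ = -0.936256, cos λ = 0.351319.
ΔE = −sin λ·ΔX + cos λ·ΔY = −(-0.936256)·(-360) + (0.351319)·(-489) = -508.85 m.
ΔN = −sin φ cos λ·ΔX − sin φ sin λ·ΔY + cos φ·ΔZ = −(0.645644)(0.351319)(-360) − (0.645644)(-0.936256)(-489) + (0.763638)(-112) = -299.46 m.
Horizontal magnitude = √(ΔE² + ΔN²) = √((-508.85)² + (-299.46)²) = 590.43 m.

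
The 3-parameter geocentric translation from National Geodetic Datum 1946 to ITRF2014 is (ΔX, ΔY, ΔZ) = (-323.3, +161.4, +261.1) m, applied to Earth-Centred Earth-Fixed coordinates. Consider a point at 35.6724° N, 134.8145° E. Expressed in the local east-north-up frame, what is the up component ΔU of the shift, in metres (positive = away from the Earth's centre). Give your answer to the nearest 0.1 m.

The local up (radial) axis is (cos φ cos λ, cos φ sin λ, sin φ), giving ΔU = 185.110 + 93.012 + 152.260 = 430.38 m.

ΔU = 430.4 m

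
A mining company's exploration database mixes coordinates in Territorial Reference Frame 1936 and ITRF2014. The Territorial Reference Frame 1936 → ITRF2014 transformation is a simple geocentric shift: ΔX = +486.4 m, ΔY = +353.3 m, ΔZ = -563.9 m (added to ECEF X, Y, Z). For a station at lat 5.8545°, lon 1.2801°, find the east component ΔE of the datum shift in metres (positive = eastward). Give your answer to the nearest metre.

ΔE = 342 m

The local east axis at (φ, λ) is (−sin λ, cos λ, 0), so ΔE = −sin(1.2801°)·486.4 + cos(1.2801°)·353.3 = 342.35 m.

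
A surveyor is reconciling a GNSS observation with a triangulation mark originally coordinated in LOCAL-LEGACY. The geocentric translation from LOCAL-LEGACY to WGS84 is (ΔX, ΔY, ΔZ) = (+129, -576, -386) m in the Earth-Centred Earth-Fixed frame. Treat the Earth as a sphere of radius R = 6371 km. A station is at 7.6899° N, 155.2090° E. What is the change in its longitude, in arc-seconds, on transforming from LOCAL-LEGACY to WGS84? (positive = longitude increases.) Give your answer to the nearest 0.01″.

Δλ = 15.32″

sin φ = 0.133811, cos φ = 0.991007, sin λ = 0.419309, cos λ = -0.907843.
East component: ΔE = −sin λ·ΔX + cos λ·ΔY = −(0.419309)(129) + (-0.907843)(-576) = 468.83 m.
1° of latitude spans πR/180 = 111195 m; at latitude φ, 1° of longitude spans that × cos φ = 110194.9 m, so Δλ = 468.83 / 110194.9 × 3600 = 15.316″.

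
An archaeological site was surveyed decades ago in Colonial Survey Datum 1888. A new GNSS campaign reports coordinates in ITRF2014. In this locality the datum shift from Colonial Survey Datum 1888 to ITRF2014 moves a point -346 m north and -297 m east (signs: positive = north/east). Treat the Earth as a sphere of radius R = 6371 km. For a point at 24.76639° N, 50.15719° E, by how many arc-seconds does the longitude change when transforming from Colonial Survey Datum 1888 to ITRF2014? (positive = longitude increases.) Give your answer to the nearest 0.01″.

At latitude 24.76639°, cos φ = 0.908023.
One radian of longitude at latitude φ spans R cos φ, so Δλ = ΔE / (R cos φ) = -297.0 / (6371000 × 0.908023) = -5.1340e-05 rad = -10.590″.

Δλ = -10.59″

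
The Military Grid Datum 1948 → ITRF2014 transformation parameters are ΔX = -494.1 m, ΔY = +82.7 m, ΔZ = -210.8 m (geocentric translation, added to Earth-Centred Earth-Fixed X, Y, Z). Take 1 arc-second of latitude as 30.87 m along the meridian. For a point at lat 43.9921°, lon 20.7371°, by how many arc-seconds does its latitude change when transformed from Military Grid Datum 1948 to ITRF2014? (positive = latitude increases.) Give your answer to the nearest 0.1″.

Δφ = 4.8″

sin φ = 0.694559, cos φ = 0.719436, sin λ = 0.354080, cos λ = 0.935215.
North component: ΔN = −sin φ cos λ·ΔX − sin φ sin λ·ΔY + cos φ·ΔZ = −(0.694559)(0.935215)(-494.1) − (0.694559)(0.354080)(82.7) + (0.719436)(-210.8) = 148.95 m.
1° of latitude spans 3600 × 30.87 = 111132 m, so Δφ = 148.95 / 111132 × 3600 = 4.825″.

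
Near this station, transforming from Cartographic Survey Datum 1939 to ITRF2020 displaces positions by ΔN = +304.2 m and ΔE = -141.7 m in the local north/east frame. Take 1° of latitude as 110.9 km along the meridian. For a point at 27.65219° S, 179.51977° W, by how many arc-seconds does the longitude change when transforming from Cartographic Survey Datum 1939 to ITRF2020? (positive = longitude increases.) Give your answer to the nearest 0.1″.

At latitude -27.65219°, cos φ = 0.885781.
1° of longitude at this latitude = 110.9 × cos φ = 98.23 km, so Δλ = -141.7 / 98233.1 = -0.0014425° = -5.193″.

Δλ = -5.2″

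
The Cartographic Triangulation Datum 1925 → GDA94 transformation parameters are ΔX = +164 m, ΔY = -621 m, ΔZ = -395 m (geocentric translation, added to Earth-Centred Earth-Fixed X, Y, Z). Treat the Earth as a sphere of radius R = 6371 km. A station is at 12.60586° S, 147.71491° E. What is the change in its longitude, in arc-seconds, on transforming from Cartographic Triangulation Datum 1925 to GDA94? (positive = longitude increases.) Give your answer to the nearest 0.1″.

Δλ = 14.5″

sin φ = -0.218243, cos φ = 0.975894, sin λ = 0.534132, cos λ = -0.845401.
East component: ΔE = −sin λ·ΔX + cos λ·ΔY = −(0.534132)(164) + (-0.845401)(-621) = 437.40 m.
1° of latitude spans πR/180 = 111195 m; at latitude φ, 1° of longitude spans that × cos φ = 108514.5 m, so Δλ = 437.40 / 108514.5 × 3600 = 14.511″.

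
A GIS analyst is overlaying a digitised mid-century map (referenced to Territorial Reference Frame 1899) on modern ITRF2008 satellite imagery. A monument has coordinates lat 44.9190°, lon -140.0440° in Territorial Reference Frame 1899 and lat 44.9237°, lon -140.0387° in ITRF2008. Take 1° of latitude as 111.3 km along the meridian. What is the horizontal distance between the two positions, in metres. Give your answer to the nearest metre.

Δφ = 44.9237° − 44.9190° = +0.0047°; Δλ = -140.0387° − -140.0440° = +0.0053°.
ΔN = Δφ × 111300 = 523.1 m; ΔE = Δλ × 111300 × cos(44.9190°) = +0.0053 × 111300 × 0.708106 = 417.7 m.
Distance = √(ΔE² + ΔN²) = √(417.7² + 523.1²) = 669.4 m.

669 m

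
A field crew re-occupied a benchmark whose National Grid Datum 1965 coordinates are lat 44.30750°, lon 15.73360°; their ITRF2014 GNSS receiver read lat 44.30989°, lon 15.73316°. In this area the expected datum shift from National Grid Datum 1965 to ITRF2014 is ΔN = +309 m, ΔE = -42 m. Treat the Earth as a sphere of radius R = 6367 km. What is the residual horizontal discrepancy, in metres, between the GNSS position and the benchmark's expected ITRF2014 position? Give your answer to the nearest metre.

Observed coordinate differences: Δφ = +0.00239°, Δλ = -0.00044°.
Converting to metres (1° lat = 111125 m, cos φ = 0.715601): observed ΔN = 265.6 m, observed ΔE = -35.0 m.
Subtracting the expected shift leaves a residual of 265.6 − (309) = -43.4 m north and -35.0 − (-42) = 7.0 m east.
Residual distance = √((-43.4)² + 7.0²) = 44.0 m.

44 m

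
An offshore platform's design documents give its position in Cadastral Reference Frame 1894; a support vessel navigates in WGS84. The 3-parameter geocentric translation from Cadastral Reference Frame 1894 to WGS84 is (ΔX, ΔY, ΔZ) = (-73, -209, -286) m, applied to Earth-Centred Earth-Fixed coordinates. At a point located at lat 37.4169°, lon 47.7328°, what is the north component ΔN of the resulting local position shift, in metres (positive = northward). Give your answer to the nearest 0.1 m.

At φ = 37.4169°, λ = 47.7328°: sin φ = 0.607610, cos φ = 0.794235, sin λ = 0.740016, cos λ = 0.672589.
ΔN = −sin φ cos λ·ΔX − sin φ sin λ·ΔY + cos φ·ΔZ = −(0.607610)(0.672589)(-73) − (0.607610)(0.740016)(-209) + (0.794235)(-286) = -103.34 m.

ΔN = -103.3 m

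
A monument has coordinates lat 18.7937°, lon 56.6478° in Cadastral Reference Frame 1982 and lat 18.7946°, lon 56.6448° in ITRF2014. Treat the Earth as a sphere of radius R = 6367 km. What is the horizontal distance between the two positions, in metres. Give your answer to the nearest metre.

Δφ = 18.7946° − 18.7937° = +0.0009°; Δλ = 56.6448° − 56.6478° = -0.0030°.
1° along a meridian = πR/180 = 111125 m.
ΔN = Δφ × 111125 = 100.0 m; ΔE = Δλ × 111125 × cos(18.7937°) = -0.0030 × 111125 × 0.946685 = -315.6 m.
Distance = √(ΔE² + ΔN²) = √((-315.6)² + 100.0²) = 331.1 m.

331 m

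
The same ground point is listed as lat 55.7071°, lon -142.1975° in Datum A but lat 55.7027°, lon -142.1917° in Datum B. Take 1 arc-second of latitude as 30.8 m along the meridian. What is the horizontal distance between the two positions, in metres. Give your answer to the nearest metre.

608 m

Δφ = 55.7027° − 55.7071° = -0.0044°; Δλ = -142.1917° − -142.1975° = +0.0058°.
1° of latitude = 3600 × 30.80 = 110880 m.
ΔN = Δφ × 110880 = -487.9 m; ΔE = Δλ × 110880 × cos(55.7071°) = +0.0058 × 110880 × 0.563424 = 362.3 m.
Distance = √(ΔE² + ΔN²) = √(362.3² + (-487.9)²) = 607.7 m.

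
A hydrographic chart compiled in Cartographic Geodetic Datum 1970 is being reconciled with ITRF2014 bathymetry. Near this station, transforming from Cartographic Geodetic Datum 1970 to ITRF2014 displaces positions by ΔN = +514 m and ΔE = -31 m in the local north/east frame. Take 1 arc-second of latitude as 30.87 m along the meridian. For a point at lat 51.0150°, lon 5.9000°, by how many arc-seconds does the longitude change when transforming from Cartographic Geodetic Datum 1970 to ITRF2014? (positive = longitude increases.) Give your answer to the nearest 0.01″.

At latitude 51.0150°, cos φ = 0.629117.
1″ of longitude at this latitude = 30.87 × cos φ = 19.4208 m, so Δλ = -31.0 / 19.4208 = -1.596″.

Δλ = -1.60″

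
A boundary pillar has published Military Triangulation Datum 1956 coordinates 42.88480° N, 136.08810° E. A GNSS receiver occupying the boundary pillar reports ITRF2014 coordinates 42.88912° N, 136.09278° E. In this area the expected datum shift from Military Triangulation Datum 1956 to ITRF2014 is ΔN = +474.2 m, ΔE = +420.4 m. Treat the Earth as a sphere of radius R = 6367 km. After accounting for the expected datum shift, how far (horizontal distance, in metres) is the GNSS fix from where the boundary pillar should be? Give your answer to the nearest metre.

40 m

Observed coordinate differences: Δφ = +0.00432°, Δλ = +0.00468°.
Converting to metres (1° lat = 111125 m, cos φ = 0.732723): observed ΔN = 480.1 m, observed ΔE = 381.1 m.
Subtracting the expected shift leaves a residual of 480.1 − (474.2) = 5.9 m north and 381.1 − (420.4) = -39.3 m east.
Residual distance = √(5.9² + (-39.3)²) = 39.8 m.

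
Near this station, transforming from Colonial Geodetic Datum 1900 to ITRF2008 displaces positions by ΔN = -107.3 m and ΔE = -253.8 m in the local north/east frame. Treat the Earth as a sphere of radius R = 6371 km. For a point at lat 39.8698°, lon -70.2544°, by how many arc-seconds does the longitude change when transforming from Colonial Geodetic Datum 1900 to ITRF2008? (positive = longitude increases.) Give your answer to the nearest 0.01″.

At latitude 39.8698°, cos φ = 0.767503.
One radian of longitude at latitude φ spans R cos φ, so Δλ = ΔE / (R cos φ) = -253.8 / (6371000 × 0.767503) = -5.1904e-05 rad = -10.706″.

Δλ = -10.71″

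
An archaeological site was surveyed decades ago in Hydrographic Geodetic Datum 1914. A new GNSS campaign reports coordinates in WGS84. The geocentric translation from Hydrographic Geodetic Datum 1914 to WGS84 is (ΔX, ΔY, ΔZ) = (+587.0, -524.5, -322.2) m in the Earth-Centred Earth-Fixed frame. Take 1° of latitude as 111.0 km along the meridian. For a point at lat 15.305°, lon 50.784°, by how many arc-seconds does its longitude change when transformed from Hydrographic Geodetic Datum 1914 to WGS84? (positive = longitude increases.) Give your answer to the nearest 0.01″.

sin φ = 0.263957, cos φ = 0.964534, sin λ = 0.774768, cos λ = 0.632246.
East component: ΔE = −sin λ·ΔX + cos λ·ΔY = −(0.774768)(587.0) + (0.632246)(-524.5) = -786.40 m.
1° of latitude spans 111000 m; at latitude φ, 1° of longitude spans that × cos φ = 107063.3 m, so Δλ = -786.40 / 107063.3 × 3600 = -26.443″.

Δλ = -26.44″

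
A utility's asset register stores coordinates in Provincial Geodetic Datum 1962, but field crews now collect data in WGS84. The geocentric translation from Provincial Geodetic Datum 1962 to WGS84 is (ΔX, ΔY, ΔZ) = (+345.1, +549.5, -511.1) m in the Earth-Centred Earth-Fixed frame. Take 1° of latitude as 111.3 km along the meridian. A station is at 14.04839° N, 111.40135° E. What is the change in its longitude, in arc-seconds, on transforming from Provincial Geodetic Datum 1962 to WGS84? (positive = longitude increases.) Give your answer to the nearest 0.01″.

sin φ = 0.242741, cos φ = 0.970091, sin λ = 0.931047, cos λ = -0.364899.
East component: ΔE = −sin λ·ΔX + cos λ·ΔY = −(0.931047)(345.1) + (-0.364899)(549.5) = -521.82 m.
1° of latitude spans 111300 m; at latitude φ, 1° of longitude spans that × cos φ = 107971.1 m, so Δλ = -521.82 / 107971.1 × 3600 = -17.399″.

Δλ = -17.40″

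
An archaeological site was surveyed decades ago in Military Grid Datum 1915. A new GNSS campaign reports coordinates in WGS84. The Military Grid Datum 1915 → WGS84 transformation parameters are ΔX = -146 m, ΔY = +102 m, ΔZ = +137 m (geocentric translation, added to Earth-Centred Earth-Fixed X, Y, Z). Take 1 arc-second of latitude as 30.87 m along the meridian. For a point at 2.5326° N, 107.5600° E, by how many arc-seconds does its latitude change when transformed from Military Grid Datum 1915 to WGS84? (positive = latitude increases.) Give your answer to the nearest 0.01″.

Δφ = 4.23″

sin φ = 0.044188, cos φ = 0.999023, sin λ = 0.953402, cos λ = -0.301704.
North component: ΔN = −sin φ cos λ·ΔX − sin φ sin λ·ΔY + cos φ·ΔZ = −(0.044188)(-0.301704)(-146) − (0.044188)(0.953402)(102) + (0.999023)(137) = 130.62 m.
1° of latitude spans 3600 × 30.87 = 111132 m, so Δφ = 130.62 / 111132 × 3600 = 4.231″.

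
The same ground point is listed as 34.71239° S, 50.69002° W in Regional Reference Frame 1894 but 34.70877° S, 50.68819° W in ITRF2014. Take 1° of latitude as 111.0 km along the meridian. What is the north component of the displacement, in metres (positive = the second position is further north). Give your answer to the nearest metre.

Δφ = -34.70877° − -34.71239° = +0.00362°; Δλ = -50.68819° − -50.69002° = +0.00183°.
ΔN = Δφ × 111000 = 401.8 m; ΔE = Δλ × 111000 × cos(-34.71239°) = +0.00183 × 111000 × 0.822021 = 167.0 m.

ΔN = 402 m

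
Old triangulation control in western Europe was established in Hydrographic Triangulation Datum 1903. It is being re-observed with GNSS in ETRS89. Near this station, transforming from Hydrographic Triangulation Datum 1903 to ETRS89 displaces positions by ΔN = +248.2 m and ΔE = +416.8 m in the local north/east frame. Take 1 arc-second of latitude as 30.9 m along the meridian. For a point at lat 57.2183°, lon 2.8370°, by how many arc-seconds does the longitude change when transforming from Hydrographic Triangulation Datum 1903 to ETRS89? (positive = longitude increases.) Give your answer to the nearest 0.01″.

Δλ = 24.91″

At latitude 57.2183°, cos φ = 0.541440.
1″ of longitude at this latitude = 30.90 × cos φ = 16.7305 m, so Δλ = 416.8 / 16.7305 = 24.913″.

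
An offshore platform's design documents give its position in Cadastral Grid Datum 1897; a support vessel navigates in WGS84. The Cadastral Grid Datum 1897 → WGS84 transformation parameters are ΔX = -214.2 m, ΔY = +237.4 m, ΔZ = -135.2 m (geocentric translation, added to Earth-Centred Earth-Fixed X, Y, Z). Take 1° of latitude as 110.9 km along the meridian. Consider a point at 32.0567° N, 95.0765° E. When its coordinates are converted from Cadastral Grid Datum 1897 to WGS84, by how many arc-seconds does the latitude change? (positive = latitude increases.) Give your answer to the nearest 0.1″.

sin φ = 0.530758, cos φ = 0.847523, sin λ = 0.996077, cos λ = -0.088486.
North component: ΔN = −sin φ cos λ·ΔX − sin φ sin λ·ΔY + cos φ·ΔZ = −(0.530758)(-0.088486)(-214.2) − (0.530758)(0.996077)(237.4) + (0.847523)(-135.2) = -250.15 m.
1° of latitude spans 110900 m, so Δφ = -250.15 / 110900 × 3600 = -8.120″.

Δφ = -8.1″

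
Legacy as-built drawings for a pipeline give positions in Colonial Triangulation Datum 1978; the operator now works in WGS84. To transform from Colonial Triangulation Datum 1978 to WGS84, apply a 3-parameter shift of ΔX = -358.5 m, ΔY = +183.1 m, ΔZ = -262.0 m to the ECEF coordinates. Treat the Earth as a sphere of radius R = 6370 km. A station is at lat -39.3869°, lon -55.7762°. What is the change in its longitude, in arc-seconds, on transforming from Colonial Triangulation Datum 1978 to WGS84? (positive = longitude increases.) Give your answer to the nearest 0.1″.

Δλ = -8.1″

sin φ = -0.634554, cos φ = 0.772879, sin λ = -0.826847, cos λ = 0.562427.
East component: ΔE = −sin λ·ΔX + cos λ·ΔY = −(-0.826847)(-358.5) + (0.562427)(183.1) = -193.44 m.
1° of latitude spans πR/180 = 111177 m; at latitude φ, 1° of longitude spans that × cos φ = 85926.7 m, so Δλ = -193.44 / 85926.7 × 3600 = -8.105″.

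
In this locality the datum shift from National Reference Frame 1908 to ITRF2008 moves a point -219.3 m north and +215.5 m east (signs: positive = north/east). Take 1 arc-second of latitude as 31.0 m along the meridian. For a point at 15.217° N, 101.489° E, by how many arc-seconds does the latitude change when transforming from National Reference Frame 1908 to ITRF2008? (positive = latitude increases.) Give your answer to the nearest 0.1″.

Δφ = -7.1″

1″ of latitude = 31.00 m, so Δφ = -219.3 / 31.00 = -7.074″.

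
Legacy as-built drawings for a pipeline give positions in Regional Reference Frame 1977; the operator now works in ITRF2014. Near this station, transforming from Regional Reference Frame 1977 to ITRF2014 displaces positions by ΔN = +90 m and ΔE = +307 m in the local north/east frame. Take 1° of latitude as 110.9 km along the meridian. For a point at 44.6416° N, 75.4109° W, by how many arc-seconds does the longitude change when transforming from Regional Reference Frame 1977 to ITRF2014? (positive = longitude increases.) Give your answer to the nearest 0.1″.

Δλ = 14.0″

At latitude 44.6416°, cos φ = 0.711516.
1° of longitude at this latitude = 110.9 × cos φ = 78.91 km, so Δλ = 307.0 / 78907.1 = 0.0038906° = 14.006″.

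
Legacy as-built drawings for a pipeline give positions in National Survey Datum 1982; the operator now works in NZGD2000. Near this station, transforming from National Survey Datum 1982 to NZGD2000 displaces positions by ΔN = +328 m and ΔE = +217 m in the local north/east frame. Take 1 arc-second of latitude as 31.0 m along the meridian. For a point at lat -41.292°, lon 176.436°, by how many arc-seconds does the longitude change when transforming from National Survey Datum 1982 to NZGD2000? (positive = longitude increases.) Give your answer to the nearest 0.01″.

At latitude -41.292°, cos φ = 0.751356.
1″ of longitude at this latitude = 31.00 × cos φ = 23.2920 m, so Δλ = 217.0 / 23.2920 = 9.316″.

Δλ = 9.32″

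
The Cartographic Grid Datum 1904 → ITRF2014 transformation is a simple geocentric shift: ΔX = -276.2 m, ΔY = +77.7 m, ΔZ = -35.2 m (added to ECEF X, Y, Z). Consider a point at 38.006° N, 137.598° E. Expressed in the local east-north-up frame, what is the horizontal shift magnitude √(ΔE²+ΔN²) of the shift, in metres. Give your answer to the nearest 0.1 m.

At φ = 38.006°, λ = 137.598°: sin φ = 0.615744, cos φ = 0.787946, sin λ = 0.674328, cos λ = -0.738432.
ΔE = −sin λ·ΔX + cos λ·ΔY = −(0.674328)·(-276.2) + (-0.738432)·(77.7) = 128.87 m.
ΔN = −sin φ cos λ·ΔX − sin φ sin λ·ΔY + cos φ·ΔZ = −(0.615744)(-0.738432)(-276.2) − (0.615744)(0.674328)(77.7) + (0.787946)(-35.2) = -185.58 m.
Horizontal magnitude = √(ΔE² + ΔN²) = √(128.87² + (-185.58)²) = 225.94 m.

225.9 m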